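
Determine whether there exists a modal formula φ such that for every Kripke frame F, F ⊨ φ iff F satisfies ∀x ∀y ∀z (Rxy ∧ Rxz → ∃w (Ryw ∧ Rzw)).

Definable; ◇□p → □◇p defines it

Yes: it is convergence, defined by the .2 schema ◇□p → □◇p.
Suppose ◇□p→□◇p is valid. Take Rxy, Rxz and set V(p)={w : Ryw}. Then □p at y so ◇□p at x, so □◇p at x, so ◇p at z, giving w with Rzw and Ryw.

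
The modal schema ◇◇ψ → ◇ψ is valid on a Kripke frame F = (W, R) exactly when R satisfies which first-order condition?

This is a form of the 4 axiom.
It corresponds to transitivity: ∀x ∀y ∀z (Rxy ∧ Ryz → Rxz).

Transitivity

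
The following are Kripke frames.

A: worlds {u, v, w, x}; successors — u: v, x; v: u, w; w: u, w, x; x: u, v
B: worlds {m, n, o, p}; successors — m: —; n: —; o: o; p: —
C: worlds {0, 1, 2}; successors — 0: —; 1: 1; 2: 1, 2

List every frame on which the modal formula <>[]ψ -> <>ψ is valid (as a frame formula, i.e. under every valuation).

B, C

Frame correspondent (Sahlqvist): forall x forall y (xRy -> exists w (yRw & xRw)) — i.e. a generalized confluence (Geach) condition.
A: fails — uRv but no t with vRt and uRt.
B: ✓.
C: ✓.
Valid on: B, C.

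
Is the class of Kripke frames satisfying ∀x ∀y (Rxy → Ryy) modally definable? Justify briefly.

Definable; □(□r → r) defines it

Yes: it is shift-reflexivity, defined by the T□ schema □(□r → r).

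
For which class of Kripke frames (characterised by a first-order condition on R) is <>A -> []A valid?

partial functionality

Suppose ◇A→□A is valid. Take Rxy, Rxz and set V(A)={y}. Then ◇A at x, so □A at x, so A at z, i.e. z=y.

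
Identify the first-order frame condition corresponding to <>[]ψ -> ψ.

symmetry

This is frame-equivalent to ψ → □◇ψ (substitute ¬ψ for ψ and contrapose).
Suppose ψ→□◇ψ is valid. Take Rxy and set V(ψ)={x}. Then ψ at x, so □◇ψ at x, so ◇ψ at y, so some z with Ryz has ψ; z=x, i.e. Ryx.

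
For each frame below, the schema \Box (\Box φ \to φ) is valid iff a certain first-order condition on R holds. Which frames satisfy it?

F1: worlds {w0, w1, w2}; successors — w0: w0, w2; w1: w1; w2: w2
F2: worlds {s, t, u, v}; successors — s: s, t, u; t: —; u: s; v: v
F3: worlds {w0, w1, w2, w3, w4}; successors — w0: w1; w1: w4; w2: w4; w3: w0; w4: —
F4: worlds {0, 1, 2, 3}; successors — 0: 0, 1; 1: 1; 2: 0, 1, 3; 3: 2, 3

The schema corresponds to shift-reflexivity: \forall x \forall y (Rxy \to Ryy).
F1: holds.
F2: fails — Rsu but not Ruu.
F3: fails — Rw2w4 but not Rw4w4.
F4: fails — R32 but not R22.
Valid on: F1.

F1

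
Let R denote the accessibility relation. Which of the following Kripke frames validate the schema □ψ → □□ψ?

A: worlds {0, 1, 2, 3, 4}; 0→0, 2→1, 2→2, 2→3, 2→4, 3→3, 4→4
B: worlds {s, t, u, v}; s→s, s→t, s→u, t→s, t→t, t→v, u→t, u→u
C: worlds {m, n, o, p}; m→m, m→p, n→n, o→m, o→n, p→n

A

The schema corresponds to transitivity: ∀x ∀y ∀z (Rxy ∧ Ryz → Rxz).
A: holds.
B: fails — Rut and Rtv but not Ruv.
C: fails — Rom and Rmp but not Rop.
Valid on: A.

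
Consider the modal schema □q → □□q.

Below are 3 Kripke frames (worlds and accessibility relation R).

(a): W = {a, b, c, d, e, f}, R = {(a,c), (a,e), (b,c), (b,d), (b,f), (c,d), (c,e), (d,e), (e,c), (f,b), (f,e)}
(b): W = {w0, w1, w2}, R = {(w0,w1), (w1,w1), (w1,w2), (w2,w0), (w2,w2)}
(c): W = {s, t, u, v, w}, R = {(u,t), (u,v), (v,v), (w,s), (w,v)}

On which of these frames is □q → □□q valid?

(c)

The schema corresponds to transitivity: ∀x ∀y ∀z (Rxy ∧ Ryz → Rxz).
(a): fails — Rbc and Rce but not Rbe.
(b): fails — Rw1w2 and Rw2w0 but not Rw1w0.
(c): condition met.
Valid on: (c).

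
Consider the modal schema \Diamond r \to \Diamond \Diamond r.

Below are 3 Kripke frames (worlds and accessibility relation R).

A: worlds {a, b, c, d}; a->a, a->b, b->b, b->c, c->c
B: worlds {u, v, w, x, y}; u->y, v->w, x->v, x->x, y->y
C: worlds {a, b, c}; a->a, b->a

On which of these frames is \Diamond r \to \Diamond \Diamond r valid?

This is the axiom for a generalized confluence (Geach) condition; its first-order frame correspondent is \forall x \forall y (xRy \to \exists w (y = w \wedge x R^2 w)).
A: condition met.
B: fails — vRw but no t with w=t and vR²t.
C: condition met.

A, C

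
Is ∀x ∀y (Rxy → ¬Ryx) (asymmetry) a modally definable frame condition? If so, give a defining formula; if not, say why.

Any modally definable frame class is closed under surjective bounded morphisms.
The 4-cycle (worlds w0,w1,w2,w3 with w0→w1→w2→w3→w0) is asymmetric. Mapping every world to a single reflexive point • is a surjective bounded morphism, and the reflexive point is not asymmetric (R•• but asymmetry requires ¬R••).
Hence asymmetry is not modally definable.

Not modally definable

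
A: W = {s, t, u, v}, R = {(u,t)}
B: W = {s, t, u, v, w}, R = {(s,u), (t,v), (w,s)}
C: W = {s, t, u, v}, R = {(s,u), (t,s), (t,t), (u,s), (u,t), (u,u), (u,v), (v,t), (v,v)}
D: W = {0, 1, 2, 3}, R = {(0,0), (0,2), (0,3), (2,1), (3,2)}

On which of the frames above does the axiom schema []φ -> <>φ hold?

Frame correspondent (Sahlqvist): forall x exists y Rxy — i.e. seriality.
A: fails — world s has no successor.
B: fails — world u has no successor.
C: ✓.
D: fails — world 1 has no successor.
Valid on: C.

C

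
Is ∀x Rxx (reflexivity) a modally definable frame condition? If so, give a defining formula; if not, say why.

Yes — defined by □r → r

The condition is reflexivity. A defining modal formula is □r → r.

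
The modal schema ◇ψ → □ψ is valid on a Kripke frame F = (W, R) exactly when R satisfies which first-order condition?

Partial functionality

This is the CD axiom.
Its frame correspondent is partial functionality — ∀x ∀y ∀z (Rxy ∧ Rxz → y = z).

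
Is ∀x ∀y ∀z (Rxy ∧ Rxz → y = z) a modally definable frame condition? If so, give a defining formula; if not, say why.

The condition is partial functionality. A defining modal formula is ◇q → □q.

Yes, by ◇q → □q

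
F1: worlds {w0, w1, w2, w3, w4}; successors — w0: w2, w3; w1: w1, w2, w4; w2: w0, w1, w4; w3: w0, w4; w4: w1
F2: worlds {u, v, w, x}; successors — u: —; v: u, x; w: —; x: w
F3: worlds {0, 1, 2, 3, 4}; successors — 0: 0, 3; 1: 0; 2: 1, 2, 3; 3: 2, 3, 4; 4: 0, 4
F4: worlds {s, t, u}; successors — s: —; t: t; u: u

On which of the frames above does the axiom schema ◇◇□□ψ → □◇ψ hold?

F1, F3, F4

Frame correspondent (Sahlqvist): ∀x ∀y ∀z ((xR²y ∧ xRz) → ∃w (yR²w ∧ zRw)) — i.e. a generalized confluence (Geach) condition.
F1: satisfies the condition.
F2: fails — vR²w, vRu but no t with wR²t and uRt.
F3: satisfies the condition.
F4: satisfies the condition.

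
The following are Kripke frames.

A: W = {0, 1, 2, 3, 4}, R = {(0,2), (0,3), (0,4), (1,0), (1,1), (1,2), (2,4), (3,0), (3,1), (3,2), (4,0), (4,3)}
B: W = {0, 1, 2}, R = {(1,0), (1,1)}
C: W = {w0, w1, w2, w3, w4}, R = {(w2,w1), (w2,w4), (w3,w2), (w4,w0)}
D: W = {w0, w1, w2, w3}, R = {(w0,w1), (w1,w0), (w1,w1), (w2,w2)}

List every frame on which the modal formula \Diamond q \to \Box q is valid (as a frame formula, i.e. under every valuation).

none

The schema corresponds to partial functionality: \forall x \forall y \forall z (Rxy \wedge Rxz \to y = z).
A: fails — 0 sees both 2 and 3.
B: fails — 1 sees both 0 and 1.
C: fails — w2 sees both w1 and w4.
D: fails — w1 sees both w0 and w1.
Valid on no frame.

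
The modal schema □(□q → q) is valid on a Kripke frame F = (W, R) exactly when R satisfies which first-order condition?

Suppose □(□q→q) is valid. Take Rxy and set V(q)={w : Ryw}. Then at y, □q holds; since □(□q→q) at x, □q→q at y, so q at y, i.e. Ryy.
Conversely, any frame satisfying ∀x ∀y (Rxy → Ryy) validates the schema.
Frame condition: ∀x ∀y (Rxy → Ryy).

shift-reflexivity: ∀x ∀y (Rxy → Ryy)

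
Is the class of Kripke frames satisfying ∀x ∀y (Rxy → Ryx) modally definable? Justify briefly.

Definable; q → □◇q defines it

This is a Sahlqvist condition; the B axiom q → □◇q defines it.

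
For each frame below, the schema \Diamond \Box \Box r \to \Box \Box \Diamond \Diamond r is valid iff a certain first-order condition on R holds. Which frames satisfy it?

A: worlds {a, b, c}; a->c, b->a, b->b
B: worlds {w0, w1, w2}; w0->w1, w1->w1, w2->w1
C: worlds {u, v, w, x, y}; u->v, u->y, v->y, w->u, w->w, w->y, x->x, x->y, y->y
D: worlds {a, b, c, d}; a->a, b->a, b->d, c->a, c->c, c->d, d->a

Frame correspondent (Sahlqvist): \forall x \forall y \forall z ((xRy \wedge x R^2 z) \to \exists w (y R^2 w \wedge z R^2 w)) — i.e. a generalized confluence (Geach) condition.
A: fails — bRa, bR²a but no w with aR²w and aR²w.
B: condition met.
C: condition met.
D: condition met.

B, C, D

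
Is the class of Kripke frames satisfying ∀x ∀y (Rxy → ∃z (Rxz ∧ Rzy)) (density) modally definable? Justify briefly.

Yes: it is density, defined by the C4 schema □□r → □r.
Suppose □□r→□r is valid. Take Rxy and set V(r)={w : xR²w}. Then □□r at x, so □r at x, so r at y, i.e. ∃z(Rxz∧Rzy).

Definable; □□r → □r defines it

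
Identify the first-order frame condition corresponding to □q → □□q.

Suppose □q→□□q is valid. Take Rxy, Ryz and set V(q)={w : Rxw}. Then □q at x, so □□q at x, so □q at y, so q at z, i.e. Rxz.
The converse is a direct semantic check.
So the correspondent is transitivity.

transitivity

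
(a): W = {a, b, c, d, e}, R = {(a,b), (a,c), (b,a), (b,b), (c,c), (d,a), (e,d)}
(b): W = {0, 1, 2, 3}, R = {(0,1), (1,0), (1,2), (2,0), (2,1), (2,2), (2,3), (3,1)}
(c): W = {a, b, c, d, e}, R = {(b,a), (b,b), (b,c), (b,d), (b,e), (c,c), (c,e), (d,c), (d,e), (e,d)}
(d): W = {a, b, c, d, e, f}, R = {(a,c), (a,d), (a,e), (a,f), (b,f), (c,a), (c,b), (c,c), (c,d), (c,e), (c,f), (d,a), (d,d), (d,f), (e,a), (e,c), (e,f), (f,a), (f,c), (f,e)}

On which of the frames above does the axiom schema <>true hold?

Frame correspondent (Sahlqvist): forall x exists y Rxy — i.e. seriality.
(a): ✓.
(b): ✓.
(c): fails — world a has no successor.
(d): ✓.

(a), (b), (d)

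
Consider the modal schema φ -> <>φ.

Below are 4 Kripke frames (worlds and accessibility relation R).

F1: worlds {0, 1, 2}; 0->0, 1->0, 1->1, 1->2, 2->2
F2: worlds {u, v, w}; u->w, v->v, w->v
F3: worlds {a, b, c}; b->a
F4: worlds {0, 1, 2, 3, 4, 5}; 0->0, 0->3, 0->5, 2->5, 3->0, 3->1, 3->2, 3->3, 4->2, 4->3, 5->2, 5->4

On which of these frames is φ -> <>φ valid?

The schema corresponds to reflexivity: forall x Rxx.
F1: ✓.
F2: fails — world u does not see itself.
F3: fails — world a does not see itself.
F4: fails — world 1 does not see itself.
Valid on: F1.

F1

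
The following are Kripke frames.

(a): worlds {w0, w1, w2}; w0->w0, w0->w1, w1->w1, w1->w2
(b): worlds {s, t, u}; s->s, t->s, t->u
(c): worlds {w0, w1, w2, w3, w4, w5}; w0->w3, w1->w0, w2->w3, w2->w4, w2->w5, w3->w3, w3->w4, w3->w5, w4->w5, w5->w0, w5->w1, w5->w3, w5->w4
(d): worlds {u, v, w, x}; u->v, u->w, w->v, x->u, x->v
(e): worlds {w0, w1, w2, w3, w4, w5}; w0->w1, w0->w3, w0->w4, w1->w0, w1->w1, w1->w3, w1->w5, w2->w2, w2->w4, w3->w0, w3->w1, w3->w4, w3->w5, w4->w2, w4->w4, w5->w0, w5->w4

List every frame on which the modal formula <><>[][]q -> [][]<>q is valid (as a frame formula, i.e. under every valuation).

This is the axiom for a generalized confluence (Geach) condition; its first-order frame correspondent is forall x forall y forall z ((x R^2 y & x R^2 z) -> exists w (y R^2 w & zRw)).
(a): fails — w0R²w0, w0R²w2 but no w with w0R²w and w2Rw.
(b): holds.
(c): fails — w0R²w4, w0R²w4 but no w with w4R²w and w4Rw.
(d): fails — uR²v, uR²v but no t with vR²t and vRt.
(e): fails — w0R²w2, w0R²w1 but no w with w2R²w and w1Rw.
Valid on: (b).

(b)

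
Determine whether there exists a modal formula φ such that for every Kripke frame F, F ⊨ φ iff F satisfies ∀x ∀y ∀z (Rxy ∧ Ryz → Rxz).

Definable; □r → □□r defines it

Yes: it is transitivity, defined by the 4 schema □r → □□r.
Suppose □r→□□r is valid. Take Rxy, Ryz and set V(r)={w : Rxw}. Then □r at x, so □□r at x, so □r at y, so r at z, i.e. Rxz.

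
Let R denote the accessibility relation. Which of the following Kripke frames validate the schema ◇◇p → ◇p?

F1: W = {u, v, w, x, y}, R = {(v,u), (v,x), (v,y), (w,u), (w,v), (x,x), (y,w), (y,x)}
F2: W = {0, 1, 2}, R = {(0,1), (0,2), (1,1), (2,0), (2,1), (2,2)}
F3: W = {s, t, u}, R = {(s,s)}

Frame correspondent (Sahlqvist): ∀x ∀y ∀z (Rxy ∧ Ryz → Rxz) — i.e. transitivity.
F1: fails — Ryw and Rwu but not Ryu.
F2: fails — R02 and R20 but not R00.
F3: condition met.
Valid on: F3.

F3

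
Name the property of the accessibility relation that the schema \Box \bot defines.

Emptiness of R

□⊥ is valid iff no world has any successor (otherwise □⊥ fails at any world with one).
Conversely, on a frame with emptiness of R the schema holds at every world under every valuation.
So the correspondent is emptiness of R.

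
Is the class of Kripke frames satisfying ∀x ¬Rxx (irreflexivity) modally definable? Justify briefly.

No — not modally definable

Modal frame validity is preserved under surjective bounded morphisms.
The 5-cycle (worlds s,t,u,v,w with s→t→u→v→w→s) is irreflexive, and the map sending every world to a single reflexive point • is a surjective bounded morphism (forth: every edge maps to (•,•); back: every world has a successor). So any modal formula valid on the 5-cycle is also valid on the reflexive point, which is not irreflexive.
Hence irreflexivity is not modally definable.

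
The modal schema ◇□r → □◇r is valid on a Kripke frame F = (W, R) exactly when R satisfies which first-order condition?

Convergence

Suppose ◇□r→□◇r is valid. Take Rxy, Rxz and set V(r)={w : Ryw}. Then □r at y so ◇□r at x, so □◇r at x, so ◇r at z, giving w with Rzw and Ryw.
The converse is a direct semantic check.
So the correspondent is convergence.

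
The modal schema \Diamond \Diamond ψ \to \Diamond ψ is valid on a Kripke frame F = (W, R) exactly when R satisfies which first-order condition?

transitivity

This is frame-equivalent to □ψ → □□ψ (substitute ¬ψ for ψ and contrapose).
Suppose □ψ→□□ψ is valid. Take Rxy, Ryz and set V(ψ)={w : Rxw}. Then □ψ at x, so □□ψ at x, so □ψ at y, so ψ at z, i.e. Rxz.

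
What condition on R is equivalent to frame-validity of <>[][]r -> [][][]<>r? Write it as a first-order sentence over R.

forall x forall y forall z ((xRy & x R^3 z) -> exists w (y R^2 w & zRw))

This is a Sahlqvist (Geach-type) schema ◇^1□^2r → □^3◇^1r.
Minimal-valuation argument: fix x; take any y with xR^1y and any z with xR^3z. Set V(r) to the set of worlds R-reachable from y in exactly 2 steps. Then □^2r holds at y, so the antecedent holds at x; validity forces ◇^1r at z, giving a w with zR^1w and yR^2w.
First-order correspondent: forall x forall y forall z ((xRy & x R^3 z) -> exists w (y R^2 w & zRw)).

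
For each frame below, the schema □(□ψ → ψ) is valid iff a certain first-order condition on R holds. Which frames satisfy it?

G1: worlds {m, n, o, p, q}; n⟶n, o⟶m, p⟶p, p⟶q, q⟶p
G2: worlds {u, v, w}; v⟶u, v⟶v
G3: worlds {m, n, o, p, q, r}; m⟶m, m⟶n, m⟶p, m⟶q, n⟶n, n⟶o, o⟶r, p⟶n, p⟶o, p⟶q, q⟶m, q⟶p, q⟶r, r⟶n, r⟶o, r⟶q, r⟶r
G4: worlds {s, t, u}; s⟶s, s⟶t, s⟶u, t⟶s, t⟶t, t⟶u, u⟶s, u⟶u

G4

Frame correspondent (Sahlqvist): ∀x ∀y (Rxy → Ryy) — i.e. shift-reflexivity.
G1: fails — Rom but not Rmm.
G2: fails — Rvu but not Ruu.
G3: fails — Rno but not Roo.
G4: ✓.
Valid on: G4.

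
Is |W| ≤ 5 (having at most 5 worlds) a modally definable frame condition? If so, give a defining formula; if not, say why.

No — not modally definable

Any modally definable frame class is closed under disjoint unions.
Any modal formula valid on each of 6 disjoint one-world frames is valid on their disjoint union (validity is preserved under disjoint unions). Each one-world frame has |W|=1≤5, but the union has |W|=6.
So the class is not modally definable.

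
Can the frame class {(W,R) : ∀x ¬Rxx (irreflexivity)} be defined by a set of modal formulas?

Any modally definable frame class is closed under surjective bounded morphisms.
The 2-cycle (worlds 0,1 with 0→1→0) is irreflexive, and the map sending every world to a single reflexive point • is a surjective bounded morphism (forth: every edge maps to (•,•); back: every world has a successor). So any modal formula valid on the 2-cycle is also valid on the reflexive point, which is not irreflexive.
Hence irreflexivity is not modally definable.

Not definable by any modal formula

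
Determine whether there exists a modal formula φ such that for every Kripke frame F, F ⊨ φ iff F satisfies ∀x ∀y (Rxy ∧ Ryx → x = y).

Not definable by any modal formula

Any modally definable frame class is closed under surjective bounded morphisms.
The 4-cycle (worlds w0,w1,w2,w3 with w0→w1→w2→w3→w0) is antisymmetric. Sending even-indexed worlds to a and odd-indexed worlds to b is a surjective bounded morphism onto the two-world frame with a↔b, which is not antisymmetric.
So the class is not modally definable.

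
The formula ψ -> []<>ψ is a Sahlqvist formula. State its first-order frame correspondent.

This schema is the B axiom.
Its frame correspondent is symmetry — forall x forall y (Rxy -> Ryx).

symmetry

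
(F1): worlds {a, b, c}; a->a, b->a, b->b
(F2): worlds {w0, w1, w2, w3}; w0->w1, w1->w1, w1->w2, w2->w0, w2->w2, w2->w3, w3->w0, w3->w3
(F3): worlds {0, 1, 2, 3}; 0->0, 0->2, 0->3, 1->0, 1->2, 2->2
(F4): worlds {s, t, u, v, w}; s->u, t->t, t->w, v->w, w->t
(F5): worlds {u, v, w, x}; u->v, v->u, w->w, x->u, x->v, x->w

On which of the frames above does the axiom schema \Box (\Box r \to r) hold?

(F1)

The schema corresponds to shift-reflexivity: \forall x \forall y (Rxy \to Ryy).
(F1): satisfies the condition.
(F2): fails — Rw3w0 but not Rw0w0.
(F3): fails — R03 but not R33.
(F4): fails — Rvw but not Rww.
(F5): fails — Ruv but not Rvv.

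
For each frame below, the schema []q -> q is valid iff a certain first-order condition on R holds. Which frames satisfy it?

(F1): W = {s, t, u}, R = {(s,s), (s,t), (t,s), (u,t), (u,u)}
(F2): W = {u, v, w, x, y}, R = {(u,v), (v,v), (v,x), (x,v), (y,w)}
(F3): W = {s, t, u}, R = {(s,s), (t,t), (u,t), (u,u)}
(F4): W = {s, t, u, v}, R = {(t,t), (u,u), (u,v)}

The schema corresponds to reflexivity: forall x Rxx.
(F1): fails — world t does not see itself.
(F2): fails — world u does not see itself.
(F3): satisfies the condition.
(F4): fails — world s does not see itself.

(F3)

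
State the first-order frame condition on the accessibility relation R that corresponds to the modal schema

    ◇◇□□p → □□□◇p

∀x ∀y ∀z ((xR²y ∧ xR³z) → ∃w (yR²w ∧ zRw))

This is a Sahlqvist (Geach-type) schema ◇^2□^2p → □^3◇^1p.
Minimal-valuation argument: fix x; take any y with xR^2y and any z with xR^3z. Set V(p) to the set of worlds R-reachable from y in exactly 2 steps. Then □^2p holds at y, so the antecedent holds at x; validity forces ◇^1p at z, giving a w with zR^1w and yR^2w.
First-order correspondent: ∀x ∀y ∀z ((xR²y ∧ xR³z) → ∃w (yR²w ∧ zRw)).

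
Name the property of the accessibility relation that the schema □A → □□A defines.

Suppose □A→□□A is valid. Take Rxy, Ryz and set V(A)={w : Rxw}. Then □A at x, so □□A at x, so □A at y, so A at z, i.e. Rxz.
The converse is a direct semantic check.
Frame condition: ∀x ∀y ∀z (Rxy ∧ Ryz → Rxz).

transitivity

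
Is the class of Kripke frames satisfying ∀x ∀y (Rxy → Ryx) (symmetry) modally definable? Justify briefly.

This is a Sahlqvist condition; the B axiom q → □◇q defines it.
Suppose q→□◇q is valid. Take Rxy and set V(q)={x}. Then q at x, so □◇q at x, so ◇q at y, so some z with Ryz has q; z=x, i.e. Ryx.

Yes — defined by q → □◇q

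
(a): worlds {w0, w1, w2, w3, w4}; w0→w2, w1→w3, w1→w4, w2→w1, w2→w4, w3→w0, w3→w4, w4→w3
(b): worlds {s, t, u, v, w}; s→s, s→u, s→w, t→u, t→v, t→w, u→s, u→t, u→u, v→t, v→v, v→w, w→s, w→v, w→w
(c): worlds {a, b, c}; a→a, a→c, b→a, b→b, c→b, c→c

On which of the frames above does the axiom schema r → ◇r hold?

(c)

This is the axiom for reflexivity; its first-order frame correspondent is ∀x Rxx.
(a): fails — world w0 does not see itself.
(b): fails — world t does not see itself.
(c): satisfies the condition.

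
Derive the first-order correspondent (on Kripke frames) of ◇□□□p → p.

This is a Sahlqvist (Geach-type) schema ◇^1□^3p → □^0◇^0p.
Minimal-valuation argument: fix x; take any y with xR^1y and any z with xR^0z. Set V(p) to the set of worlds R-reachable from y in exactly 3 steps. Then □^3p holds at y, so the antecedent holds at x; validity forces ◇^0p at z, giving a w with zR^0w and yR^3w.
First-order correspondent: ∀x ∀y (xRy → ∃w (yR³w ∧ x = w)).

∀x ∀y (xRy → ∃w (yR³w ∧ x = w))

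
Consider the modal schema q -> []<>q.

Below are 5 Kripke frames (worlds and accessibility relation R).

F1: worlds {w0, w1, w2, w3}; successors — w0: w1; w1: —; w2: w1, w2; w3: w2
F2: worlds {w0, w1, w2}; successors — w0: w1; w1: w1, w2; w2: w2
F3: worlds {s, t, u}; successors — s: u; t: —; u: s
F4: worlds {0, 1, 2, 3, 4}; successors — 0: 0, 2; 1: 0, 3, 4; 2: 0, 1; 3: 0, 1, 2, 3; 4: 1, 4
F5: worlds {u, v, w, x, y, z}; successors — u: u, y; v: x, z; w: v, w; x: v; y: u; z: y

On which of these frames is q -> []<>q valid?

F3

Frame correspondent (Sahlqvist): forall x forall y (Rxy -> Ryx) — i.e. symmetry.
F1: fails — Rw0w1 but not Rw1w0.
F2: fails — Rw1w2 but not Rw2w1.
F3: satisfies the condition.
F4: fails — R10 but not R01.
F5: fails — Rvz but not Rzv.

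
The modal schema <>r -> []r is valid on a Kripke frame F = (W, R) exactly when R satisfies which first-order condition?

Suppose ◇r→□r is valid. Take Rxy, Rxz and set V(r)={y}. Then ◇r at x, so □r at x, so r at z, i.e. z=y.
Conversely, on a frame with partial functionality the schema holds at every world under every valuation.
So the correspondent is partial functionality.

partial functionality: forall x forall y forall z (Rxy & Rxz -> y = z)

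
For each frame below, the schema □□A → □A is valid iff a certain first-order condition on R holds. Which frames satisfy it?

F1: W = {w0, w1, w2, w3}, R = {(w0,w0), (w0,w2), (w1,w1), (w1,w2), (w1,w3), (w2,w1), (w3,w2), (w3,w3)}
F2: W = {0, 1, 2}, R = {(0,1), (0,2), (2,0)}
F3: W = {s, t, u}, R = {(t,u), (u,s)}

This is the axiom for density; its first-order frame correspondent is ∀x ∀y (Rxy → ∃z (Rxz ∧ Rzy)).
F1: ✓.
F2: fails — R01 but no z with R0z and Rz1.
F3: fails — Rus but no z with Ruz and Rzs.

F1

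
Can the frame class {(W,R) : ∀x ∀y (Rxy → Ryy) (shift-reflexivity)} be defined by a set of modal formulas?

This is a Sahlqvist condition; the T□ axiom □(□q → q) defines it.
Suppose □(□q→q) is valid. Take Rxy and set V(q)={w : Ryw}. Then at y, □q holds; since □(□q→q) at x, □q→q at y, so q at y, i.e. Ryy.

Definable; □(□q → q) defines it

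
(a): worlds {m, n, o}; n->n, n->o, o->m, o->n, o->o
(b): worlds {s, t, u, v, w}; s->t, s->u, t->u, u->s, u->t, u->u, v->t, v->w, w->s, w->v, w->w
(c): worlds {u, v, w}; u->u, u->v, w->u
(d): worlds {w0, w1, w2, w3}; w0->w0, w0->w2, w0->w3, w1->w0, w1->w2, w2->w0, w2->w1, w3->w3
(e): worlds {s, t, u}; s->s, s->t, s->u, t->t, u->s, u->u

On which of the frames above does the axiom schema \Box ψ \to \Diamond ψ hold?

The schema corresponds to seriality: \forall x \exists y Rxy.
(a): fails — world m has no successor.
(b): holds.
(c): fails — world v has no successor.
(d): holds.
(e): holds.

(b), (d), (e)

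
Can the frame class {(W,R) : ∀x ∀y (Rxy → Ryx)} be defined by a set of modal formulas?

This is a Sahlqvist condition; the B axiom q → □◇q defines it.

Yes, by q → □◇q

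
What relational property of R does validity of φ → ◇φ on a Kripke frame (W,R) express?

Reflexivity

Replacing φ by ¬φ and contraposing gives the equivalent schema □φ → φ.
Suppose □φ→φ is valid. At any x set V(φ)={w : Rxw}. Then □φ holds at x, so φ holds at x, i.e. Rxx.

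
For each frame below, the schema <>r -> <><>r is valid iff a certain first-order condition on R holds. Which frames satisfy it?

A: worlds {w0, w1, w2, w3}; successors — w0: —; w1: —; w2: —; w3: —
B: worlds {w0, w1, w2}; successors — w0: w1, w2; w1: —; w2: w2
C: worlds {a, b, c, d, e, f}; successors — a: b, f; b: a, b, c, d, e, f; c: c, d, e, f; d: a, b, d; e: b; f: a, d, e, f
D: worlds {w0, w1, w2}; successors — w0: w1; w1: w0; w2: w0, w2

A, C

Frame correspondent (Sahlqvist): forall x forall y (xRy -> exists w (y = w & x R^2 w)) — i.e. a generalized confluence (Geach) condition.
A: satisfies the condition.
B: fails — w0Rw1 but no w with w1=w and w0R²w.
C: satisfies the condition.
D: fails — w0Rw1 but no w with w1=w and w0R²w.
Valid on: A, C.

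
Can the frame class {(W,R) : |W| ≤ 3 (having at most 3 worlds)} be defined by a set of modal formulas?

Not modally definable

Modal frame validity is preserved under disjoint unions.
Any modal formula valid on each of 4 disjoint one-world frames is valid on their disjoint union (validity is preserved under disjoint unions). Each one-world frame has |W|=1≤3, but the union has |W|=4.
So the class is not modally definable.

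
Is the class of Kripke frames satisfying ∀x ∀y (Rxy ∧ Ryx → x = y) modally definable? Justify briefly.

Any modally definable frame class is closed under surjective bounded morphisms.
The 6-cycle (worlds w0,w1,w2,w3,w4,w5 with w0→w1→w2→w3→w4→w5→w0) is antisymmetric. Sending even-indexed worlds to • and odd-indexed worlds to ∘ is a surjective bounded morphism onto the two-world frame with •↔∘, which is not antisymmetric.
So the class is not modally definable.

Not definable by any modal formula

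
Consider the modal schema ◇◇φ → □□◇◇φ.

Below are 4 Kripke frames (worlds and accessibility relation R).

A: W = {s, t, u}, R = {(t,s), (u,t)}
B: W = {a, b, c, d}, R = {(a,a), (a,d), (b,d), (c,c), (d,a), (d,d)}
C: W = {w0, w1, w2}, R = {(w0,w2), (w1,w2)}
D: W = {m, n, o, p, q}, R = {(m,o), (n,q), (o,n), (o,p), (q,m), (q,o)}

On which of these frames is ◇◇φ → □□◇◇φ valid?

Frame correspondent (Sahlqvist): ∀x ∀y ∀z ((xR²y ∧ xR²z) → ∃w (y = w ∧ zR²w)) — i.e. a generalized confluence (Geach) condition.
A: fails — uR²s, uR²s but no w with s=w and sR²w.
B: satisfies the condition.
C: satisfies the condition.
D: fails — mR²n, mR²n but no w with n=w and nR²w.

B, C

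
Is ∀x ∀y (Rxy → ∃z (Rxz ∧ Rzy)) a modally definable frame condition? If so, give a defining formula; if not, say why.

Yes: it is density, defined by the C4 schema □□r → □r.
Suppose □□r→□r is valid. Take Rxy and set V(r)={w : xR²w}. Then □□r at x, so □r at x, so r at y, i.e. ∃z(Rxz∧Rzy).

Definable; □□r → □r defines it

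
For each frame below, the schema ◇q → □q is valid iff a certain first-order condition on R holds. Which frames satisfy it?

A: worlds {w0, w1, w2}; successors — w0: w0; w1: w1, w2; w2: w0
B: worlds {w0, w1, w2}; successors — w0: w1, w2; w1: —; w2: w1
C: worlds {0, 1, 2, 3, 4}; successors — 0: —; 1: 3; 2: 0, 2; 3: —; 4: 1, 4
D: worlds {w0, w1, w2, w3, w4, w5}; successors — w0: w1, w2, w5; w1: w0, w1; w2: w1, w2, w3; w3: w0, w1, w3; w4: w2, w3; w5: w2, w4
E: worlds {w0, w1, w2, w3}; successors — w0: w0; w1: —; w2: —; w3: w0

The schema corresponds to partial functionality: ∀x ∀y ∀z (Rxy ∧ Rxz → y = z).
A: fails — w1 sees both w1 and w2.
B: fails — w0 sees both w1 and w2.
C: fails — 2 sees both 0 and 2.
D: fails — w0 sees both w1 and w2.
E: satisfies the condition.

E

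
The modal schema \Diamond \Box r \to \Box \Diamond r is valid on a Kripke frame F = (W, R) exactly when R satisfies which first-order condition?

convergence

Suppose ◇□r→□◇r is valid. Take Rxy, Rxz and set V(r)={w : Ryw}. Then □r at y so ◇□r at x, so □◇r at x, so ◇r at z, giving w with Rzw and Ryw.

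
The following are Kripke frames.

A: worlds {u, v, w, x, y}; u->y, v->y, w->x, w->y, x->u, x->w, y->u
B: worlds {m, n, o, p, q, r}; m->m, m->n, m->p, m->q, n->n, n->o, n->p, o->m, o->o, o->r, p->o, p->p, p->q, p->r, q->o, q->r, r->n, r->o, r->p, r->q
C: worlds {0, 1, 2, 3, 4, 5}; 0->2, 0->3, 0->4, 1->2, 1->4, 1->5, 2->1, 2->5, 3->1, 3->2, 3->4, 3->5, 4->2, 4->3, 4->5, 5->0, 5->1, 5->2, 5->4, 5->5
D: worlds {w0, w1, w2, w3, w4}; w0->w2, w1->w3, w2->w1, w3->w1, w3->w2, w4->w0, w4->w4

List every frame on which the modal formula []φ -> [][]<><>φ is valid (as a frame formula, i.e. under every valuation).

Frame correspondent (Sahlqvist): forall x forall z (x R^2 z -> exists w (xRw & z R^2 w)) — i.e. a generalized confluence (Geach) condition.
A: fails — uR²u but no t with uRt and uR²t.
B: satisfies the condition.
C: satisfies the condition.
D: fails — w1R²w1 but no w with w1Rw and w1R²w.

B, C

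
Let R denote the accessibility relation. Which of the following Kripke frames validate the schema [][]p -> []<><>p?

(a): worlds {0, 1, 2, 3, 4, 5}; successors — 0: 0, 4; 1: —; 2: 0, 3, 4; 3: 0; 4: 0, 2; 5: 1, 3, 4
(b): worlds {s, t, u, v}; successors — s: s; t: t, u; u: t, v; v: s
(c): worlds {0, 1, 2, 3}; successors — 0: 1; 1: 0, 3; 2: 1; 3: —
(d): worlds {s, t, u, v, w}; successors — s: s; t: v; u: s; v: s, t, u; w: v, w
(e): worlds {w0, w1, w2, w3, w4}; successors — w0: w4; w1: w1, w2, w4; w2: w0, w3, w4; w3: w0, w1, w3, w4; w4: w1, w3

The schema corresponds to a generalized confluence (Geach) condition: forall x forall z (xRz -> exists w (x R^2 w & z R^2 w)).
(a): fails — 5R1 but no w with 5R²w and 1R²w.
(b): satisfies the condition.
(c): fails — 0R1 but no w with 0R²w and 1R²w.
(d): satisfies the condition.
(e): satisfies the condition.

(b), (d), (e)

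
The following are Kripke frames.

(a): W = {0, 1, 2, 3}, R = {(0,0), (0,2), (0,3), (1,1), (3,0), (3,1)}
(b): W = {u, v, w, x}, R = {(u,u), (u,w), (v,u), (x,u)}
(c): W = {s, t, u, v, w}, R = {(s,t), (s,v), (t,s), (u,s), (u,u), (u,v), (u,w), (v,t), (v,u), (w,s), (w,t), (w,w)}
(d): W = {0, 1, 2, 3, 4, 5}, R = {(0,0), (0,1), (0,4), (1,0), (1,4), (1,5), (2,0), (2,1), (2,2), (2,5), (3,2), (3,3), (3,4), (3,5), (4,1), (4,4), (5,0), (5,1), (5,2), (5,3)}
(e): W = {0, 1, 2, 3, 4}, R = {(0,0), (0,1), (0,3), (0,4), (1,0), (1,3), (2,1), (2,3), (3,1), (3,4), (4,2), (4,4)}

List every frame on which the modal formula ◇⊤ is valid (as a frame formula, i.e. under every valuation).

This is the axiom for seriality; its first-order frame correspondent is ∀x ∃y Rxy.
(a): fails — world 2 has no successor.
(b): fails — world w has no successor.
(c): holds.
(d): holds.
(e): holds.
Valid on: (c), (d), (e).

(c), (d), (e)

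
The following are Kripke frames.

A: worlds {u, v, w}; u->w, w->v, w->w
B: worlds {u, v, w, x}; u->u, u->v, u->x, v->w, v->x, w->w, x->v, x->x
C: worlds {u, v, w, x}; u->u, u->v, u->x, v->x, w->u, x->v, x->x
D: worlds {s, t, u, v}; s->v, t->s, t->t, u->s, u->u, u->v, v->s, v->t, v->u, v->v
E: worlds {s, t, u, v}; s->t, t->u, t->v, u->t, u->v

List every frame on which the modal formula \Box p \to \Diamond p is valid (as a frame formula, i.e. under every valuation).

Frame correspondent (Sahlqvist): \forall x \exists y Rxy — i.e. seriality.
A: fails — world v has no successor.
B: condition met.
C: condition met.
D: condition met.
E: fails — world v has no successor.
Valid on: B, C, D.

B, C, D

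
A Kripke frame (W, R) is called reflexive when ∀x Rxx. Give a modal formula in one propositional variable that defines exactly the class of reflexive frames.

□s → s

The condition is reflexivity. The T schema □s → s defines it.
Suppose □s→s is valid. At any x set V(s)={w : Rxw}. Then □s holds at x, so s holds at x, i.e. Rxx.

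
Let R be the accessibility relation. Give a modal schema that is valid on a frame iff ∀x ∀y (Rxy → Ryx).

s → □◇s

This is symmetry; the standard corresponding axiom is B: s → □◇s.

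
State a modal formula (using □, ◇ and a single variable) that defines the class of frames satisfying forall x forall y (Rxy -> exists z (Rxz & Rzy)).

□□q → □q

This is density; the standard corresponding axiom is C4: □□q → □q.
Suppose □□q→□q is valid. Take Rxy and set V(q)={w : xR²w}. Then □□q at x, so □q at x, so q at y, i.e. ∃z(Rxz∧Rzy).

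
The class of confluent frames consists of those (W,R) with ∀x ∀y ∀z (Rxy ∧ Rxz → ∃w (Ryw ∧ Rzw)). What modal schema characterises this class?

A defining formula is ◇□r → □◇r (the .2 axiom).
Suppose ◇□r→□◇r is valid. Take Rxy, Rxz and set V(r)={w : Ryw}. Then □r at y so ◇□r at x, so □◇r at x, so ◇r at z, giving w with Rzw and Ryw.

◇□r → □◇r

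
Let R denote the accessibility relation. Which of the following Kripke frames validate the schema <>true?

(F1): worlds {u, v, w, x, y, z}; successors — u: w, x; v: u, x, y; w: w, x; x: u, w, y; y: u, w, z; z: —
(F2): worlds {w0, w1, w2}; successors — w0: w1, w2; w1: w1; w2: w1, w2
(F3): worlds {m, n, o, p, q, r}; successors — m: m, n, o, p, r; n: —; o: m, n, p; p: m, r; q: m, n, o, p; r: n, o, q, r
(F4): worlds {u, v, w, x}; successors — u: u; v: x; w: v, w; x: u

(F2), (F4)

The schema corresponds to seriality: forall x exists y Rxy.
(F1): fails — world z has no successor.
(F2): condition met.
(F3): fails — world n has no successor.
(F4): condition met.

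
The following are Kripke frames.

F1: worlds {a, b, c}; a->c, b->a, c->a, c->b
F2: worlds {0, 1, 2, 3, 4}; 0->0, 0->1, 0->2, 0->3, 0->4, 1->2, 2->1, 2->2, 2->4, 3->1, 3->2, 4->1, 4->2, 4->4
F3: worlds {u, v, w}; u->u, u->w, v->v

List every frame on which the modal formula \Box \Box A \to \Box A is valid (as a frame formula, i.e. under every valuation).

F2, F3

The schema corresponds to density: \forall x \forall y (Rxy \to \exists z (Rxz \wedge Rzy)).
F1: fails — Rac but no z with Raz and Rzc.
F2: ✓.
F3: ✓.
Valid on: F2, F3.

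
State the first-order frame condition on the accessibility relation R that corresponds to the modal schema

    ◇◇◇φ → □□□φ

∀x ∀y ∀z ((xR³y ∧ xR³z) → ∃w (y = w ∧ z = w))

This is a Sahlqvist (Geach-type) schema ◇^3□^0φ → □^3◇^0φ.
First-order correspondent: ∀x ∀y ∀z ((xR³y ∧ xR³z) → ∃w (y = w ∧ z = w)).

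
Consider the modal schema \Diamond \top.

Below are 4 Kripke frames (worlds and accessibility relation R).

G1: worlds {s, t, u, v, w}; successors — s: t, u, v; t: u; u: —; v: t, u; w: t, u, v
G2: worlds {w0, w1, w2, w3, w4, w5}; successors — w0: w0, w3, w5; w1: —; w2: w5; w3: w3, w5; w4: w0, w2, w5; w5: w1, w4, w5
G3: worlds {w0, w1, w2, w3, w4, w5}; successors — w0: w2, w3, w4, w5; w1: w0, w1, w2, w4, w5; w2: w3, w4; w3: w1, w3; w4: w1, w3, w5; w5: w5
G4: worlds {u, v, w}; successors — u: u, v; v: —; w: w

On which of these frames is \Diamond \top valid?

G3

The schema corresponds to seriality: \forall x \exists y Rxy.
G1: fails — world u has no successor.
G2: fails — world w1 has no successor.
G3: condition met.
G4: fails — world v has no successor.
Valid on: G3.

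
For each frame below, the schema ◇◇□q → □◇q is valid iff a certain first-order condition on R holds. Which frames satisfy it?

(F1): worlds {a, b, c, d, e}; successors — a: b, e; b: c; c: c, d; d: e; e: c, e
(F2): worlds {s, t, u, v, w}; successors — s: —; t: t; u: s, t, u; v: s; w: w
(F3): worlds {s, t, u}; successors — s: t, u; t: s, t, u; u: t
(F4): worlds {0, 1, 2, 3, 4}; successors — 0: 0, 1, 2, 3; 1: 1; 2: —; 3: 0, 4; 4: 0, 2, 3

The schema corresponds to a generalized confluence (Geach) condition: ∀x ∀y ∀z ((xR²y ∧ xRz) → ∃w (yRw ∧ zRw)).
(F1): fails — bR²d, bRc but no w with dRw and cRw.
(F2): fails — uR²s, uRs but no w* with sRw* and sRw*.
(F3): ✓.
(F4): fails — 0R²0, 0R2 but no w with 0Rw and 2Rw.
Valid on: (F3).

(F3)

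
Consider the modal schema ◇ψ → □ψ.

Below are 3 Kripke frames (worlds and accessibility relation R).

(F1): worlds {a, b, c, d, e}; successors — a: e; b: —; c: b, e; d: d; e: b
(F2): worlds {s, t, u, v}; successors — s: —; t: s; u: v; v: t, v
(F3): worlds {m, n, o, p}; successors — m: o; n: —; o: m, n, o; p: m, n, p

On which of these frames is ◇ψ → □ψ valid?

Frame correspondent (Sahlqvist): ∀x ∀y ∀z (Rxy ∧ Rxz → y = z) — i.e. partial functionality.
(F1): fails — c sees both b and e.
(F2): fails — v sees both t and v.
(F3): fails — o sees both m and n.

none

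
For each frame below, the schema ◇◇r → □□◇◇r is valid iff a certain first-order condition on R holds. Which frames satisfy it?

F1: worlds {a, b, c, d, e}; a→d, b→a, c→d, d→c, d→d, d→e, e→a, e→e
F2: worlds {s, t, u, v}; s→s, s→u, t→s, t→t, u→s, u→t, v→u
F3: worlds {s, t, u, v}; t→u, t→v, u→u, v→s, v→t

The schema corresponds to a generalized confluence (Geach) condition: ∀x ∀y ∀z ((xR²y ∧ xR²z) → ∃w (y = w ∧ zR²w)).
F1: fails — aR²c, aR²e but no w with c=w and eR²w.
F2: condition met.
F3: fails — tR²s, tR²s but no w with s=w and sR²w.

F2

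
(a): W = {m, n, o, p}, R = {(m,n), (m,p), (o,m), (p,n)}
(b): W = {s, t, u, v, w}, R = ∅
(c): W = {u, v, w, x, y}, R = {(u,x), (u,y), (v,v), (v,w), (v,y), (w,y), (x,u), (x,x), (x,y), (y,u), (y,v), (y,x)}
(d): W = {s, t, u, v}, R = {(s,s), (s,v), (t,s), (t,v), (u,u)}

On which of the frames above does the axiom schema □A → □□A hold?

(b), (d)

This is the axiom for transitivity; its first-order frame correspondent is ∀x ∀y ∀z (Rxy ∧ Ryz → Rxz).
(a): fails — Rom and Rmn but not Ron.
(b): holds.
(c): fails — Ryx and Rxy but not Ryy.
(d): holds.
Valid on: (b), (d).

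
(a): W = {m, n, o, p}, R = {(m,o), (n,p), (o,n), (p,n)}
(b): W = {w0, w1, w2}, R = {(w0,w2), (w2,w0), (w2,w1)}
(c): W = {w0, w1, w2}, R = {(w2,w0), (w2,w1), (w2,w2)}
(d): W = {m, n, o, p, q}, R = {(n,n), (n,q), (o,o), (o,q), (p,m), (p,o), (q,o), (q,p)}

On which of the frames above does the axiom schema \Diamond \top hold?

(a)

Frame correspondent (Sahlqvist): \forall x \exists y Rxy — i.e. seriality.
(a): satisfies the condition.
(b): fails — world w1 has no successor.
(c): fails — world w0 has no successor.
(d): fails — world m has no successor.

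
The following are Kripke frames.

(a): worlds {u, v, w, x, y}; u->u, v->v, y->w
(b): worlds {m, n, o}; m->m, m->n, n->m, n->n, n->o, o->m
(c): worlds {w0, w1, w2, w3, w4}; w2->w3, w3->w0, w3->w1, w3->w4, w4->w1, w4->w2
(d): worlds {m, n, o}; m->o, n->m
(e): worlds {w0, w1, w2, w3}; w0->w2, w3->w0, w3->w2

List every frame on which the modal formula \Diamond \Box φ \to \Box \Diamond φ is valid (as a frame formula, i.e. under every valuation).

(b)

Frame correspondent (Sahlqvist): \forall x \forall y \forall z (Rxy \wedge Rxz \to \exists w (Ryw \wedge Rzw)) — i.e. convergence.
(a): fails — Ryw and Ryw but w and w have no common successor.
(b): ✓.
(c): fails — Rw3w1 and Rw3w1 but w1 and w1 have no common successor.
(d): fails — Rmo and Rmo but o and o have no common successor.
(e): fails — Rw0w2 and Rw0w2 but w2 and w2 have no common successor.
Valid on: (b).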